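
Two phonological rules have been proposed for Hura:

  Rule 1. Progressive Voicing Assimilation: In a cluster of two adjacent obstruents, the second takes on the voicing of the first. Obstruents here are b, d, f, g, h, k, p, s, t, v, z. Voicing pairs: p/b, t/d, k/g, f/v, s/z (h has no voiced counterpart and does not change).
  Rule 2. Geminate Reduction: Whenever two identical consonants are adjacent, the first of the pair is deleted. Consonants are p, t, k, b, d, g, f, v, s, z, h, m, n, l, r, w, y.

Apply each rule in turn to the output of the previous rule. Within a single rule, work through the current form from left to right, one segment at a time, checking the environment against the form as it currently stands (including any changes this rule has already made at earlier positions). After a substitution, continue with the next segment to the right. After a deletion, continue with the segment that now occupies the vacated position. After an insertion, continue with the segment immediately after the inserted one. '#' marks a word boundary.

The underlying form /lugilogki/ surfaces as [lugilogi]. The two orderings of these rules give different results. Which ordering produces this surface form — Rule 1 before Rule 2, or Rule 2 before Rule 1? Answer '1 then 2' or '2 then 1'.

1 then 2

Order 1 then 2:
  1 Progressive Voicing Assimilation: [lugilogki] → [lugiloggi]
  2 Geminate Reduction: [lugiloggi] → [lugilogi]
  result: [lugilogi]
Order 2 then 1:
  2 Geminate Reduction: no change — [lugilogki]
  1 Progressive Voicing Assimilation: [lugilogki] → [lugiloggi]
  result: [lugiloggi]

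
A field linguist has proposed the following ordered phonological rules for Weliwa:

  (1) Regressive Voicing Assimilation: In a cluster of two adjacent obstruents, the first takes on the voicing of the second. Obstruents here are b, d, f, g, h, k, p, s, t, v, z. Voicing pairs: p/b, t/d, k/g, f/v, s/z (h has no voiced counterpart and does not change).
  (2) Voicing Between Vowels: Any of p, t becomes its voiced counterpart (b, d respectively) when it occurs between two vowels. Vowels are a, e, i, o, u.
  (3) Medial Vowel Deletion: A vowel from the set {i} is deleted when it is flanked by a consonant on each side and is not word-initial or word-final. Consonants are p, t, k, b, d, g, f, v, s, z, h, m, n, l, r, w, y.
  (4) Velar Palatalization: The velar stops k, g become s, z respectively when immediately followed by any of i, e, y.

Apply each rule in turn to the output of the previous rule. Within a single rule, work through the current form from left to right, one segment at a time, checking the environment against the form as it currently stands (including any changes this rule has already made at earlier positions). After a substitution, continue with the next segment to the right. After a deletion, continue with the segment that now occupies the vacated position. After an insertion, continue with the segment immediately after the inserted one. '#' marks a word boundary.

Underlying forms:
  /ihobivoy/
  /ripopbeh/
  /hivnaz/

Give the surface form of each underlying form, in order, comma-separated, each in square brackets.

[ihobvoy], [rbobbeh], [hvnaz]

/ihobivoy/:
  (1) Regressive Voicing Assimilation: no change — [ihobivoy]
  (2) Voicing Between Vowels: no change — [ihobivoy]
  (3) Medial Vowel Deletion: [ihobivoy] → [ihobvoy]
  (4) Velar Palatalization: no change — [ihobvoy]
/ripopbeh/:
  (1) Regressive Voicing Assimilation: [ripopbeh] → [ripobbeh]
  (2) Voicing Between Vowels: [ripobbeh] → [ribobbeh]
  (3) Medial Vowel Deletion: [ribobbeh] → [rbobbeh]
  (4) Velar Palatalization: no change — [rbobbeh]
/hivnaz/:
  (1) Regressive Voicing Assimilation: no change — [hivnaz]
  (2) Voicing Between Vowels: no change — [hivnaz]
  (3) Medial Vowel Deletion: [hivnaz] → [hvnaz]
  (4) Velar Palatalization: no change — [hvnaz]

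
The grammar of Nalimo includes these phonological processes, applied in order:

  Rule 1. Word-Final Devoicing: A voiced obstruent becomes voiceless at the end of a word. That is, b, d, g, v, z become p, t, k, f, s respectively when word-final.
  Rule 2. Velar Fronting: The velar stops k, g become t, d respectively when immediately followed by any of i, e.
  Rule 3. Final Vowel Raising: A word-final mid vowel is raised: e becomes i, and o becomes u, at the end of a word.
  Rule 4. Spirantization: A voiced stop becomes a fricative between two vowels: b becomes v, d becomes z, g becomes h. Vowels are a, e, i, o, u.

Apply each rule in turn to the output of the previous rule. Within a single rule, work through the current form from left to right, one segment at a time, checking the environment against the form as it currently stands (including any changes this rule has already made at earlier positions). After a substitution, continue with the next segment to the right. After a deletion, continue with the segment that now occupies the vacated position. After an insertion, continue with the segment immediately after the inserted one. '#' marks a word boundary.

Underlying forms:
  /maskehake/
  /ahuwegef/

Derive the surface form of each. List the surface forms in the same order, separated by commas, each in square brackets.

[mastehati], [ahuwezef]

/maskehake/:
  Rule 1 Word-Final Devoicing: no change — [maskehake]
  Rule 2 Velar Fronting: [maskehake] → [mastehate]
  Rule 3 Final Vowel Raising: [mastehate] → [mastehati]
  Rule 4 Spirantization: no change — [mastehati]
/ahuwegef/:
  Rule 1 Word-Final Devoicing: no change — [ahuwegef]
  Rule 2 Velar Fronting: [ahuwegef] → [ahuwedef]
  Rule 3 Final Vowel Raising: no change — [ahuwedef]
  Rule 4 Spirantization: [ahuwedef] → [ahuwezef]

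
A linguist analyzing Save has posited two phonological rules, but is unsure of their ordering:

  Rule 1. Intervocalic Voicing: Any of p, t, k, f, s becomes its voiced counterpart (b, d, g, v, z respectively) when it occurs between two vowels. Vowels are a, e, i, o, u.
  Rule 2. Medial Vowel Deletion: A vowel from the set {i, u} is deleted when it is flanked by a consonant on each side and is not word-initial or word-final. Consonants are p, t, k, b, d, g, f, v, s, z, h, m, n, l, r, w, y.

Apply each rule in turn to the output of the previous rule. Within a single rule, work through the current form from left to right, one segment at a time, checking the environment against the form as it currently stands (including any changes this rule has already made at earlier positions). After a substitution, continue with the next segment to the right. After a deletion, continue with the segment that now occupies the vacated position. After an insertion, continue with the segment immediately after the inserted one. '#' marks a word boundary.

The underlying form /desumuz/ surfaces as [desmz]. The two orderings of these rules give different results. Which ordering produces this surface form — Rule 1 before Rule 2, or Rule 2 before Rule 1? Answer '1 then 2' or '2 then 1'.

2 then 1

Order 1 then 2:
  1 Intervocalic Voicing: [desumuz] → [dezumuz]
  2 Medial Vowel Deletion: [dezumuz] → [dezmz]
  result: [dezmz]
Order 2 then 1:
  2 Medial Vowel Deletion: [desumuz] → [desmz]
  1 Intervocalic Voicing: no change — [desmz]
  result: [desmz]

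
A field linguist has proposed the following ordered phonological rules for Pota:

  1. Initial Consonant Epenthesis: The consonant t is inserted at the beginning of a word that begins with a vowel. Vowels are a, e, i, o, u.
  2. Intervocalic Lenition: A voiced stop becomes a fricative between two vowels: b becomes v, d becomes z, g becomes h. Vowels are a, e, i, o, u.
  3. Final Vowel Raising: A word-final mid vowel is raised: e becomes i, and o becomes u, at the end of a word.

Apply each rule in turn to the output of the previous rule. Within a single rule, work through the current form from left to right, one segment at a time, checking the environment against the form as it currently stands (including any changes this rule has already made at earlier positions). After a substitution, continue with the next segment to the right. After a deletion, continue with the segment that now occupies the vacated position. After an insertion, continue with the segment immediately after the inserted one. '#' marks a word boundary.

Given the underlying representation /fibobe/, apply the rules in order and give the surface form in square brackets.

1 Initial Consonant Epenthesis: no change — [fibobe]
2 Intervocalic Lenition: [fibobe] → [fivove]
3 Final Vowel Raising: [fivove] → [fivovi]

[fivovi]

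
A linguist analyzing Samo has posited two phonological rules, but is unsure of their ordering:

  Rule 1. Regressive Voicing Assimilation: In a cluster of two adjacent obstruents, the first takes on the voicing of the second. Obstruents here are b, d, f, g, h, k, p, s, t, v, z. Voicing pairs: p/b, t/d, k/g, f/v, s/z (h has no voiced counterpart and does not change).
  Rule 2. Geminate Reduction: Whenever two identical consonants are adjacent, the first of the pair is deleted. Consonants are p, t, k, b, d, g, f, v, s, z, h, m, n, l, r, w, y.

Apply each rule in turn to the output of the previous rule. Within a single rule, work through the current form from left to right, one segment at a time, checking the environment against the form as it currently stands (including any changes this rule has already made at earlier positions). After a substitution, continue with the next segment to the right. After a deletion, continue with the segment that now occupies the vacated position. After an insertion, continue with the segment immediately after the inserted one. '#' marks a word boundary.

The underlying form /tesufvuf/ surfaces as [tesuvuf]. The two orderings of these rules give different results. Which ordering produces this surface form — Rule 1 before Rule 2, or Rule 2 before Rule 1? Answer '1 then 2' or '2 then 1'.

Order 1 then 2:
  1 Regressive Voicing Assimilation: [tesufvuf] → [tesuvvuf]
  2 Geminate Reduction: [tesuvvuf] → [tesuvuf]
  result: [tesuvuf]
Order 2 then 1:
  2 Geminate Reduction: no change — [tesufvuf]
  1 Regressive Voicing Assimilation: [tesufvuf] → [tesuvvuf]
  result: [tesuvvuf]

1 then 2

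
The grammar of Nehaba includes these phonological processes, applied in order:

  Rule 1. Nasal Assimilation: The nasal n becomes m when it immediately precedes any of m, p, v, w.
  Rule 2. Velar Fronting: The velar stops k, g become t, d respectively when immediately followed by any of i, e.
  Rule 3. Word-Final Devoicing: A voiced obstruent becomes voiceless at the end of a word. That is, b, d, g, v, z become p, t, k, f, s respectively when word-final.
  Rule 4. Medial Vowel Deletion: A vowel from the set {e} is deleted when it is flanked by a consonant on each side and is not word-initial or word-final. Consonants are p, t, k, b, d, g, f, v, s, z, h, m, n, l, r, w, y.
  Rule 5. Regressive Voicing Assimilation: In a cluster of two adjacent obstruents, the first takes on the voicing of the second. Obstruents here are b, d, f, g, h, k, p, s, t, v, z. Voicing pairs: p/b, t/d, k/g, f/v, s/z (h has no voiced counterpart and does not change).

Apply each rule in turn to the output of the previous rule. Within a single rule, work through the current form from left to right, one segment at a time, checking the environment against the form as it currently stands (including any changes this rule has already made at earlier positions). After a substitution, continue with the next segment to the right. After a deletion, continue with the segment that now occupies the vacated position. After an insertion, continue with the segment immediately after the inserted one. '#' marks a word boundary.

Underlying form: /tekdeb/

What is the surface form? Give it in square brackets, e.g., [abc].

[tgtp]

Rule 1 Nasal Assimilation: no change — [tekdeb]
Rule 2 Velar Fronting: no change — [tekdeb]
Rule 3 Word-Final Devoicing: [tekdeb] → [tekdep]
Rule 4 Medial Vowel Deletion: [tekdep] → [tkdp]
Rule 5 Regressive Voicing Assimilation: [tkdp] → [tgtp]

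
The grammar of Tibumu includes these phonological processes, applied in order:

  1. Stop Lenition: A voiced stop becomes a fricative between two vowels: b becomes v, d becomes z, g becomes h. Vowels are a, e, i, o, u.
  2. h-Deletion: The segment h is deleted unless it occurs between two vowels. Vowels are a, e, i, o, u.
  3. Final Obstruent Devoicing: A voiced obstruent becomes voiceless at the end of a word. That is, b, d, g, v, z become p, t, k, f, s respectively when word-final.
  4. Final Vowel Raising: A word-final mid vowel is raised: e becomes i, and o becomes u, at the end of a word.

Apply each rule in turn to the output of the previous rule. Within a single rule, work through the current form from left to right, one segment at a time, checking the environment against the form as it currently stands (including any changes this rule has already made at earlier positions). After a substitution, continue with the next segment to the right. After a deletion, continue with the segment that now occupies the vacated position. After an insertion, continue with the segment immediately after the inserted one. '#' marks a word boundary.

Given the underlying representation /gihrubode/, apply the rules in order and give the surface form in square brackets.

1 Stop Lenition: [gihrubode] → [gihruvoze]
2 h-Deletion: [gihruvoze] → [giruvoze]
3 Final Obstruent Devoicing: no change — [giruvoze]
4 Final Vowel Raising: [giruvoze] → [giruvozi]

[giruvozi]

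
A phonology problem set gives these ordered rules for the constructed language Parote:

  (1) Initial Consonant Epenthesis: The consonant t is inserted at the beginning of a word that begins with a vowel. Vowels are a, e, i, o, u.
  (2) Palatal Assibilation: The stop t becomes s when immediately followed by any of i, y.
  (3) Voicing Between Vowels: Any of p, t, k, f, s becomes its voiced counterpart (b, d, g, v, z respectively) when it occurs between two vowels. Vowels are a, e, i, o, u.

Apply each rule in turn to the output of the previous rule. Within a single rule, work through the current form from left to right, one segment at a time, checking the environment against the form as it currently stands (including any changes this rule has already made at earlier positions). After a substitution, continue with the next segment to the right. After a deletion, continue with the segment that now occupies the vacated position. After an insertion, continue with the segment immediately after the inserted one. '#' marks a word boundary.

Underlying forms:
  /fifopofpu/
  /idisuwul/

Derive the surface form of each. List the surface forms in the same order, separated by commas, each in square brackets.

/fifopofpu/:
  (1) Initial Consonant Epenthesis: no change — [fifopofpu]
  (2) Palatal Assibilation: no change — [fifopofpu]
  (3) Voicing Between Vowels: [fifopofpu] → [fivobofpu]
/idisuwul/:
  (1) Initial Consonant Epenthesis: [idisuwul] → [tidisuwul]
  (2) Palatal Assibilation: [tidisuwul] → [sidisuwul]
  (3) Voicing Between Vowels: [sidisuwul] → [sidizuwul]

[fivobofpu], [sidizuwul]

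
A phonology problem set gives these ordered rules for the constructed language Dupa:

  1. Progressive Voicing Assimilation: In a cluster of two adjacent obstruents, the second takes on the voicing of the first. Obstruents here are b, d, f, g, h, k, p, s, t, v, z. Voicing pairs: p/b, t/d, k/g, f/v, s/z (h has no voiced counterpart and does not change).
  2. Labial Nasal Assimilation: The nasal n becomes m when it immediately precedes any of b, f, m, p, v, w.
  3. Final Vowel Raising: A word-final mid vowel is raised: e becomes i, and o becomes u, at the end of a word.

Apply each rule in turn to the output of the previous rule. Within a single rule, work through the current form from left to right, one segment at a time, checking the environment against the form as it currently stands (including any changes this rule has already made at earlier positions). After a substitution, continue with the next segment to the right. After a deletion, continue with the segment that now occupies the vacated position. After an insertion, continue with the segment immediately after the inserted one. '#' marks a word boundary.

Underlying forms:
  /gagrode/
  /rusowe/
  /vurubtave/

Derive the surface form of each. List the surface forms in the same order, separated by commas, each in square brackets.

/gagrode/:
  1 Progressive Voicing Assimilation: no change — [gagrode]
  2 Labial Nasal Assimilation: no change — [gagrode]
  3 Final Vowel Raising: [gagrode] → [gagrodi]
/rusowe/:
  1 Progressive Voicing Assimilation: no change — [rusowe]
  2 Labial Nasal Assimilation: no change — [rusowe]
  3 Final Vowel Raising: [rusowe] → [rusowi]
/vurubtave/:
  1 Progressive Voicing Assimilation: [vurubtave] → [vurubdave]
  2 Labial Nasal Assimilation: no change — [vurubdave]
  3 Final Vowel Raising: [vurubdave] → [vurubdavi]

[gagrodi], [rusowi], [vurubdavi]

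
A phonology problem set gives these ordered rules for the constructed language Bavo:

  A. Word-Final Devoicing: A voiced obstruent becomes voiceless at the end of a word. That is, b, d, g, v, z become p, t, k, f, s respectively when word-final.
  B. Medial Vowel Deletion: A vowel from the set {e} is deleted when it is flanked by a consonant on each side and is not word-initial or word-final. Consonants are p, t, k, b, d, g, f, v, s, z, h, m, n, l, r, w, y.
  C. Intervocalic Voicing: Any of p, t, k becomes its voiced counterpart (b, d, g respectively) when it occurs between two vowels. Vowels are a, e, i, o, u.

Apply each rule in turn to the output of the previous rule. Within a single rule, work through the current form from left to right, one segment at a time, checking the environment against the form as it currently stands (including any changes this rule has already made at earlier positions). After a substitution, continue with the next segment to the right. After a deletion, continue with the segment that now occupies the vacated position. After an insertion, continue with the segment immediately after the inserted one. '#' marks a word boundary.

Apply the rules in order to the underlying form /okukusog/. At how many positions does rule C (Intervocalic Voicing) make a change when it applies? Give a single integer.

2

A Word-Final Devoicing: [okukusog] → [okukusok]
B Medial Vowel Deletion: no change — [okukusok]
C Intervocalic Voicing: [okukusok] → [ogugusok]
Rule C changed 2 position(s).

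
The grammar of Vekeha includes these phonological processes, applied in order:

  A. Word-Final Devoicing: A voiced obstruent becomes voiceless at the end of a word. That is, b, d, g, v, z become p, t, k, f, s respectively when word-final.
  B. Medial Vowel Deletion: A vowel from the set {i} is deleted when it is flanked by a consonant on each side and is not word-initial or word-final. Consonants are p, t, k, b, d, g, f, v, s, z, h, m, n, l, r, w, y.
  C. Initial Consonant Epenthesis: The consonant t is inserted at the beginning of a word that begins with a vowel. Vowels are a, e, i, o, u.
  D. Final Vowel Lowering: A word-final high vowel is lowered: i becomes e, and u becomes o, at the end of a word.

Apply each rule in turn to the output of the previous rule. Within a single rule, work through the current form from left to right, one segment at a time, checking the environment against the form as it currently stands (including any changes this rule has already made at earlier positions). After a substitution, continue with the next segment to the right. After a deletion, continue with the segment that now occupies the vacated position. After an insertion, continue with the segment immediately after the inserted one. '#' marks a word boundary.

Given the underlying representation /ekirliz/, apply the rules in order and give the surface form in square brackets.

A Word-Final Devoicing: [ekirliz] → [ekirlis]
B Medial Vowel Deletion: [ekirlis] → [ekrls]
C Initial Consonant Epenthesis: [ekrls] → [tekrls]
D Final Vowel Lowering: no change — [tekrls]

[tekrls]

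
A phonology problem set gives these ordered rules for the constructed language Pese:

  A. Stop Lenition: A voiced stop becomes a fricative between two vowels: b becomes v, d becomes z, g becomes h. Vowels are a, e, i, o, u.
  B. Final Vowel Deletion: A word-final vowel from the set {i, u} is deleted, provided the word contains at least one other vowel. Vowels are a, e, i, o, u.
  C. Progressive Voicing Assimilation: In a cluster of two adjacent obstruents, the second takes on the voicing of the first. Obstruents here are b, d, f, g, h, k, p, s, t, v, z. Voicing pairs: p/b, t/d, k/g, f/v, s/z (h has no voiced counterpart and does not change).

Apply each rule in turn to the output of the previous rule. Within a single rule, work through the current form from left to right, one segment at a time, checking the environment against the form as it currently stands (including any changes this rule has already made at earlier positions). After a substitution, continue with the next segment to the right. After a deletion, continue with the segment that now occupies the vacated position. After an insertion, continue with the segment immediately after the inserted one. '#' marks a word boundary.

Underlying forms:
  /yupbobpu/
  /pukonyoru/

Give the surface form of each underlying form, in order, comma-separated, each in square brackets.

/yupbobpu/:
  A Stop Lenition: no change — [yupbobpu]
  B Final Vowel Deletion: [yupbobpu] → [yupbobp]
  C Progressive Voicing Assimilation: [yupbobp] → [yuppobb]
/pukonyoru/:
  A Stop Lenition: no change — [pukonyoru]
  B Final Vowel Deletion: [pukonyoru] → [pukonyor]
  C Progressive Voicing Assimilation: no change — [pukonyor]

[yuppobb], [pukonyor]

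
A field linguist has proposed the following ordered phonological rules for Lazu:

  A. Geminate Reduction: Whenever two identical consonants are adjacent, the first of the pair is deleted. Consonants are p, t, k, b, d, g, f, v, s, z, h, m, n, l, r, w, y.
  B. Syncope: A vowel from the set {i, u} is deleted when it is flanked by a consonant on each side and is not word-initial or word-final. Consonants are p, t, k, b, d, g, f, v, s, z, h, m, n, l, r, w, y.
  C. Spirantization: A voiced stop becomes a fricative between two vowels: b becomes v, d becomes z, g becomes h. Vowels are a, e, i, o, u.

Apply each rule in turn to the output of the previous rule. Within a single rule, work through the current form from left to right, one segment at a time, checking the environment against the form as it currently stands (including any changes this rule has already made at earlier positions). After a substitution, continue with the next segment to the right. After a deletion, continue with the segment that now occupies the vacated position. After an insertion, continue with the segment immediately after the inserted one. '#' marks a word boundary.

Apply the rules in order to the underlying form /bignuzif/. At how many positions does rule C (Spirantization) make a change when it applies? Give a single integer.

0

A Geminate Reduction: no change — [bignuzif]
B Syncope: [bignuzif] → [bgnzf]
C Spirantization: no change — [bgnzf]
Rule C changed 0 position(s).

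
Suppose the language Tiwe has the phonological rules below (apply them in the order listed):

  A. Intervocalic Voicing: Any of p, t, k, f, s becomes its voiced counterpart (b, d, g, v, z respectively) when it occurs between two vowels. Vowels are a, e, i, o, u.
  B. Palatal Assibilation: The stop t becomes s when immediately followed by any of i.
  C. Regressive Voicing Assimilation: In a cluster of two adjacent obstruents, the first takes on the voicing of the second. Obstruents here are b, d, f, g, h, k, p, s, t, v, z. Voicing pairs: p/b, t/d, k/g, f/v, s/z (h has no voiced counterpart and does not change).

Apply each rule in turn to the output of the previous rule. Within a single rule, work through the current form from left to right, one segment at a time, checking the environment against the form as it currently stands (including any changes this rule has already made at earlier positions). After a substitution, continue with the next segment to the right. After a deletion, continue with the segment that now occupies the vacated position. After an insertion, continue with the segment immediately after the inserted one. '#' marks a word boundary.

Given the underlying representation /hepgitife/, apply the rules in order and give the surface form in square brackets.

[hebgidive]

A Intervocalic Voicing: [hepgitife] → [hepgidive]
B Palatal Assibilation: no change — [hepgidive]
C Regressive Voicing Assimilation: [hepgidive] → [hebgidive]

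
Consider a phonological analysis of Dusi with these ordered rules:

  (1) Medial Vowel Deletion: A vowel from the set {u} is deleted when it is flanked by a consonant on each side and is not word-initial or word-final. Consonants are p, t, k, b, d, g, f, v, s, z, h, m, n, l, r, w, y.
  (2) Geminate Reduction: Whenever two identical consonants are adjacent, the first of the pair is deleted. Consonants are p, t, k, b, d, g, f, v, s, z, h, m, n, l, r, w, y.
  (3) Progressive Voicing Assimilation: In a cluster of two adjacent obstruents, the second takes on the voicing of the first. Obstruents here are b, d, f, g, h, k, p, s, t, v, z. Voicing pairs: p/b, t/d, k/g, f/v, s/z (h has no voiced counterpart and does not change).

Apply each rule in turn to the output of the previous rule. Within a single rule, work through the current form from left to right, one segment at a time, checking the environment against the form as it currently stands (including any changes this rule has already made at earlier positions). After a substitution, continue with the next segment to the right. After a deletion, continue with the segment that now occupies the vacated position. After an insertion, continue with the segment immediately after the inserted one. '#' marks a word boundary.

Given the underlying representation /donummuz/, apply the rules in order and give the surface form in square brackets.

[donmz]

(1) Medial Vowel Deletion: [donummuz] → [donmmz]
(2) Geminate Reduction: [donmmz] → [donmz]
(3) Progressive Voicing Assimilation: no change — [donmz]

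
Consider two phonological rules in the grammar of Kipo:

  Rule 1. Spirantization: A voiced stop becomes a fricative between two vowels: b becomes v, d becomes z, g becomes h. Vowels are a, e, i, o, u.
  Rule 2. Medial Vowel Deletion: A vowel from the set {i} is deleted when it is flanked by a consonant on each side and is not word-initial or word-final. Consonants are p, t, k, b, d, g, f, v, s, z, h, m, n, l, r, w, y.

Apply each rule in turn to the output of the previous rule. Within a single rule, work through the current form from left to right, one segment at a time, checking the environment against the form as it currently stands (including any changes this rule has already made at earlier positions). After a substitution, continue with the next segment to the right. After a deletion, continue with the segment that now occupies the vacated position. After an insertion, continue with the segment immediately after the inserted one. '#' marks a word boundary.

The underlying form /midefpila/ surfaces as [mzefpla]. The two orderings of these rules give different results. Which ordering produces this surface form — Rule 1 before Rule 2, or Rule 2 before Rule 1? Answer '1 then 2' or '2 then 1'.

1 then 2

Order 1 then 2:
  1 Spirantization: [midefpila] → [mizefpila]
  2 Medial Vowel Deletion: [mizefpila] → [mzefpla]
  result: [mzefpla]
Order 2 then 1:
  2 Medial Vowel Deletion: [midefpila] → [mdefpla]
  1 Spirantization: no change — [mdefpla]
  result: [mdefpla]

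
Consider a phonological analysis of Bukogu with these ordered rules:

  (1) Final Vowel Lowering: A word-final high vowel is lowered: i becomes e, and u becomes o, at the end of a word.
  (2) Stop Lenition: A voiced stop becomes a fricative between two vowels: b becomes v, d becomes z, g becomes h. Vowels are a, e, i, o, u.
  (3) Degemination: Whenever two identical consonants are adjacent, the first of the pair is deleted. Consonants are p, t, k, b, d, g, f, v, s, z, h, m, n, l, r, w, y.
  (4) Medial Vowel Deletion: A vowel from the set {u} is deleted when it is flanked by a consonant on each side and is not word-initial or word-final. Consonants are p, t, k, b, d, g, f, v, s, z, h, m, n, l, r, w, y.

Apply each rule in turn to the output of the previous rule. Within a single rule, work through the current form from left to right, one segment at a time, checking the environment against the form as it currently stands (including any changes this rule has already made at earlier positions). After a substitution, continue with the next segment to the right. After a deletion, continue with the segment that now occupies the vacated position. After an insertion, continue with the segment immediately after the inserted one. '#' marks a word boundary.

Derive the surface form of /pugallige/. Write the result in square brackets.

(1) Final Vowel Lowering: no change — [pugallige]
(2) Stop Lenition: [pugallige] → [puhallihe]
(3) Degemination: [puhallihe] → [puhalihe]
(4) Medial Vowel Deletion: [puhalihe] → [phalihe]

[phalihe]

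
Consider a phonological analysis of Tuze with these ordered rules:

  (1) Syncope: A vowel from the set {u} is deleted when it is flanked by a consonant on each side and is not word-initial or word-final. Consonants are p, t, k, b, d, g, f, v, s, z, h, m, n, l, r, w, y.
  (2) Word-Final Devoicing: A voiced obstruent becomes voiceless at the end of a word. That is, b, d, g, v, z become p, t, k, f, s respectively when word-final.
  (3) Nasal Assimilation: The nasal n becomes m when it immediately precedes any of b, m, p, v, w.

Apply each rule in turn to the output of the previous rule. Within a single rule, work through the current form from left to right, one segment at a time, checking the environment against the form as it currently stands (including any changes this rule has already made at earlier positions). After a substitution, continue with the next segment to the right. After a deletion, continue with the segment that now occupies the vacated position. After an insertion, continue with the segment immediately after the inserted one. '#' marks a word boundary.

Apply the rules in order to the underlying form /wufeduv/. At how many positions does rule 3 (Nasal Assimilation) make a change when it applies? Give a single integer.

0

(1) Syncope: [wufeduv] → [wfedv]
(2) Word-Final Devoicing: [wfedv] → [wfedf]
(3) Nasal Assimilation: no change — [wfedf]
Rule 3 changed 0 position(s).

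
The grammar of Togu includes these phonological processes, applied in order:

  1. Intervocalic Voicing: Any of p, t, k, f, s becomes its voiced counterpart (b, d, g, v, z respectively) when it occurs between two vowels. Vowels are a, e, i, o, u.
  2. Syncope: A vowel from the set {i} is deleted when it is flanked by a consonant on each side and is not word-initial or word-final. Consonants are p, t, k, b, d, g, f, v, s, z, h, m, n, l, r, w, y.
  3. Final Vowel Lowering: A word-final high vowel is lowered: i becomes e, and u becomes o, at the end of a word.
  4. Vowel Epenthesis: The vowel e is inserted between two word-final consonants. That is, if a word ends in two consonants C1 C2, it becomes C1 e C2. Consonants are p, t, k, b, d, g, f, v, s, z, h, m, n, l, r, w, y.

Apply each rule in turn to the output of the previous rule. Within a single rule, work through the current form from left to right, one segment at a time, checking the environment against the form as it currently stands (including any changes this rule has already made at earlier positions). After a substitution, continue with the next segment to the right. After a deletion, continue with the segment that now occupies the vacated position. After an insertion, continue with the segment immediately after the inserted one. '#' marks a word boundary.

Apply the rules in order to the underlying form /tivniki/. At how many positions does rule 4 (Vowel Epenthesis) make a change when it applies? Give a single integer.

0

1 Intervocalic Voicing: [tivniki] → [tivnigi]
2 Syncope: [tivnigi] → [tvngi]
3 Final Vowel Lowering: [tvngi] → [tvnge]
4 Vowel Epenthesis: no change — [tvnge]
Rule 4 changed 0 position(s).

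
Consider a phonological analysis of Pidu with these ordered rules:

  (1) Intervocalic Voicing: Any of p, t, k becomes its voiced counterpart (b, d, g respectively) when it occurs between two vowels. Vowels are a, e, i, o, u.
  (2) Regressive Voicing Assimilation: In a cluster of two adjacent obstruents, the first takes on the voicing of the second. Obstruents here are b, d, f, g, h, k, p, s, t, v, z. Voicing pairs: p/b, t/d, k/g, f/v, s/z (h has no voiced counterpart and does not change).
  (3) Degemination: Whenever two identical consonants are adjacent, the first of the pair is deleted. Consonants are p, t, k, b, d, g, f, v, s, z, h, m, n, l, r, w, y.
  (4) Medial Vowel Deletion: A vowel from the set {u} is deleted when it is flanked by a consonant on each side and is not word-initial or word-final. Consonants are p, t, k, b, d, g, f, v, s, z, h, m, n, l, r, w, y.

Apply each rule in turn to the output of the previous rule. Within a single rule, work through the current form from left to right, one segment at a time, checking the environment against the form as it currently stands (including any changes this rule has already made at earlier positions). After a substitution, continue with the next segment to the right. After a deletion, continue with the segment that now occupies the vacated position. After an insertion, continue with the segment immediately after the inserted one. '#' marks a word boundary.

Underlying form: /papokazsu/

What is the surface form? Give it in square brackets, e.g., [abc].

[pabogasu]

(1) Intervocalic Voicing: [papokazsu] → [pabogazsu]
(2) Regressive Voicing Assimilation: [pabogazsu] → [pabogassu]
(3) Degemination: [pabogassu] → [pabogasu]
(4) Medial Vowel Deletion: no change — [pabogasu]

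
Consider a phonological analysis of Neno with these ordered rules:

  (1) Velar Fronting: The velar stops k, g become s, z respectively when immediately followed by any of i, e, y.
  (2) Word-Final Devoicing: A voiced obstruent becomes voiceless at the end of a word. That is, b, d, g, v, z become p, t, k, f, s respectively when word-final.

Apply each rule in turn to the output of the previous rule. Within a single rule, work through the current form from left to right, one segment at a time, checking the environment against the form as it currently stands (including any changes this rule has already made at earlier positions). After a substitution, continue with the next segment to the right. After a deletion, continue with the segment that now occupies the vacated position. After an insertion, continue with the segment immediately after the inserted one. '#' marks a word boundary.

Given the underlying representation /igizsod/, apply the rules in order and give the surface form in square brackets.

(1) Velar Fronting: [igizsod] → [izizsod]
(2) Word-Final Devoicing: [izizsod] → [izizsot]

[izizsot]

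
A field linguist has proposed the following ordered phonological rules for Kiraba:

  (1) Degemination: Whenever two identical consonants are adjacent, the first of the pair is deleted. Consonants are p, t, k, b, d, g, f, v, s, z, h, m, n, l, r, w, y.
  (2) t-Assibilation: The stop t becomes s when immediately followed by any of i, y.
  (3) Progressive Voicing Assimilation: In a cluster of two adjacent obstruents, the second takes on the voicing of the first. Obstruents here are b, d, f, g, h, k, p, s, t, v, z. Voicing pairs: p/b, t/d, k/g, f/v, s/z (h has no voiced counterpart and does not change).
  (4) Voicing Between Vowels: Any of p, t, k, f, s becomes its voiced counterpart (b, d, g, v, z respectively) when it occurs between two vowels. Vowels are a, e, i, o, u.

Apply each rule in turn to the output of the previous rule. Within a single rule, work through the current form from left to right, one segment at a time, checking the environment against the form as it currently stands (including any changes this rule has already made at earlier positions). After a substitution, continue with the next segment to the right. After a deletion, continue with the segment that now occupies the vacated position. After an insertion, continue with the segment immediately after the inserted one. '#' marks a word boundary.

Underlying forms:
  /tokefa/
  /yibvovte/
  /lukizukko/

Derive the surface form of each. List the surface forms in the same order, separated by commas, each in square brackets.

/tokefa/:
  (1) Degemination: no change — [tokefa]
  (2) t-Assibilation: no change — [tokefa]
  (3) Progressive Voicing Assimilation: no change — [tokefa]
  (4) Voicing Between Vowels: [tokefa] → [togeva]
/yibvovte/:
  (1) Degemination: no change — [yibvovte]
  (2) t-Assibilation: no change — [yibvovte]
  (3) Progressive Voicing Assimilation: [yibvovte] → [yibvovde]
  (4) Voicing Between Vowels: no change — [yibvovde]
/lukizukko/:
  (1) Degemination: [lukizukko] → [lukizuko]
  (2) t-Assibilation: no change — [lukizuko]
  (3) Progressive Voicing Assimilation: no change — [lukizuko]
  (4) Voicing Between Vowels: [lukizuko] → [lugizugo]

[togeva], [yibvovde], [lugizugo]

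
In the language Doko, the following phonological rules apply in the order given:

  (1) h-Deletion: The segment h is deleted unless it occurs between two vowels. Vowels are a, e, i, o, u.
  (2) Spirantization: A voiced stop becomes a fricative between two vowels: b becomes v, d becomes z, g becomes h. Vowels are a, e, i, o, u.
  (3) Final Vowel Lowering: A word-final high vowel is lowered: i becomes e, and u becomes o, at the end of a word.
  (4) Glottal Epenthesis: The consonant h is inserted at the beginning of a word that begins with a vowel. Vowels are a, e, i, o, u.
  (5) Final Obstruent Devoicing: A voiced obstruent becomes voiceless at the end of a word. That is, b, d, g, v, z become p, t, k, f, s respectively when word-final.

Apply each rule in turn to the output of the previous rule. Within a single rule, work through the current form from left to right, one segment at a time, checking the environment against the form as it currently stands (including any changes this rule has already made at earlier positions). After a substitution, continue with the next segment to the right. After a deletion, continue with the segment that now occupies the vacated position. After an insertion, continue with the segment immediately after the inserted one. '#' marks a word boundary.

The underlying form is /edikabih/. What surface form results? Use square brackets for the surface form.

[hezikave]

(1) h-Deletion: [edikabih] → [edikabi]
(2) Spirantization: [edikabi] → [ezikavi]
(3) Final Vowel Lowering: [ezikavi] → [ezikave]
(4) Glottal Epenthesis: [ezikave] → [hezikave]
(5) Final Obstruent Devoicing: no change — [hezikave]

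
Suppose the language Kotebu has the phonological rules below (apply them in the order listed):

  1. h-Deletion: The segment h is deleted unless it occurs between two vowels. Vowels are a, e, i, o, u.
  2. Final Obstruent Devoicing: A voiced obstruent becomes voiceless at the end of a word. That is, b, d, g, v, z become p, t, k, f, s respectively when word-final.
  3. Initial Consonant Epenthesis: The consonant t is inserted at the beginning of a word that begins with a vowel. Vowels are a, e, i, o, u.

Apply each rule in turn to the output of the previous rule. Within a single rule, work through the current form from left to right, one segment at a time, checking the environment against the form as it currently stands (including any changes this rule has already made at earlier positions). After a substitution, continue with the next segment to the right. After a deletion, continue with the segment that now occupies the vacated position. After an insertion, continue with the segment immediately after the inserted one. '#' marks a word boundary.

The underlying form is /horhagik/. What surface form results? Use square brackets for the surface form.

1 h-Deletion: [horhagik] → [oragik]
2 Final Obstruent Devoicing: no change — [oragik]
3 Initial Consonant Epenthesis: [oragik] → [toragik]

[toragik]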